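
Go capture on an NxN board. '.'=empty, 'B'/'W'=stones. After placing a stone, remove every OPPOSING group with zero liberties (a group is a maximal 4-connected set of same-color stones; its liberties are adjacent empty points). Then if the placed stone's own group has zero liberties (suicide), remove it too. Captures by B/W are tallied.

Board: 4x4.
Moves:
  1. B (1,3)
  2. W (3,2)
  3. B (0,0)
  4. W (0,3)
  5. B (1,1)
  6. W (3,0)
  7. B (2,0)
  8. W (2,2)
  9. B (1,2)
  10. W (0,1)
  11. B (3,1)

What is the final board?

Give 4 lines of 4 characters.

Answer: BW.W
.BBB
B.W.
.BW.

Derivation:
Move 1: B@(1,3) -> caps B=0 W=0
Move 2: W@(3,2) -> caps B=0 W=0
Move 3: B@(0,0) -> caps B=0 W=0
Move 4: W@(0,3) -> caps B=0 W=0
Move 5: B@(1,1) -> caps B=0 W=0
Move 6: W@(3,0) -> caps B=0 W=0
Move 7: B@(2,0) -> caps B=0 W=0
Move 8: W@(2,2) -> caps B=0 W=0
Move 9: B@(1,2) -> caps B=0 W=0
Move 10: W@(0,1) -> caps B=0 W=0
Move 11: B@(3,1) -> caps B=1 W=0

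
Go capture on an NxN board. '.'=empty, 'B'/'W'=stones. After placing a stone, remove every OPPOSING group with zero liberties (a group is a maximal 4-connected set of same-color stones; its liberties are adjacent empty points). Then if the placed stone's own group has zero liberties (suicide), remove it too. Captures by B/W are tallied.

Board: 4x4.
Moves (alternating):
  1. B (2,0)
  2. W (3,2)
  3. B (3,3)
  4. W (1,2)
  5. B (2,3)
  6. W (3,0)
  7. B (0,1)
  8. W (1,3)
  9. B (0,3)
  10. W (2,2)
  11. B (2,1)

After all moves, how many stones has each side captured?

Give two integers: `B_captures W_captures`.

Move 1: B@(2,0) -> caps B=0 W=0
Move 2: W@(3,2) -> caps B=0 W=0
Move 3: B@(3,3) -> caps B=0 W=0
Move 4: W@(1,2) -> caps B=0 W=0
Move 5: B@(2,3) -> caps B=0 W=0
Move 6: W@(3,0) -> caps B=0 W=0
Move 7: B@(0,1) -> caps B=0 W=0
Move 8: W@(1,3) -> caps B=0 W=0
Move 9: B@(0,3) -> caps B=0 W=0
Move 10: W@(2,2) -> caps B=0 W=2
Move 11: B@(2,1) -> caps B=0 W=2

Answer: 0 2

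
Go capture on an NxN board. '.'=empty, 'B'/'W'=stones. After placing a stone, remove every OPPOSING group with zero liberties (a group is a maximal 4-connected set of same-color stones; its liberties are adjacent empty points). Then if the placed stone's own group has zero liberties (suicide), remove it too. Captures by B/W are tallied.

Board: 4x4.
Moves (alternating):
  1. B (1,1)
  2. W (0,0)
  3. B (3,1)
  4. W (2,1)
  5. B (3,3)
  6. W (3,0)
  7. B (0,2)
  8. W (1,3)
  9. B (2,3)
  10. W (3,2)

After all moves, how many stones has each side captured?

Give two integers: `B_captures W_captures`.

Move 1: B@(1,1) -> caps B=0 W=0
Move 2: W@(0,0) -> caps B=0 W=0
Move 3: B@(3,1) -> caps B=0 W=0
Move 4: W@(2,1) -> caps B=0 W=0
Move 5: B@(3,3) -> caps B=0 W=0
Move 6: W@(3,0) -> caps B=0 W=0
Move 7: B@(0,2) -> caps B=0 W=0
Move 8: W@(1,3) -> caps B=0 W=0
Move 9: B@(2,3) -> caps B=0 W=0
Move 10: W@(3,2) -> caps B=0 W=1

Answer: 0 1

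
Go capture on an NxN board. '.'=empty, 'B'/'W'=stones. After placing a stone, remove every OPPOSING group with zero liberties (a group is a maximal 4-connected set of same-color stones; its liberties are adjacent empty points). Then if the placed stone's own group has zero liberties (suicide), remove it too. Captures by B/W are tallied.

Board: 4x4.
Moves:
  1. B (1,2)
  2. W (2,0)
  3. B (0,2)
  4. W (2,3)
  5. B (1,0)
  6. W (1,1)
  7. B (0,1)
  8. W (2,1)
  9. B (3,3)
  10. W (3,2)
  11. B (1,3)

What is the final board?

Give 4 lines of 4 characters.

Answer: .BB.
BWBB
WW.W
..W.

Derivation:
Move 1: B@(1,2) -> caps B=0 W=0
Move 2: W@(2,0) -> caps B=0 W=0
Move 3: B@(0,2) -> caps B=0 W=0
Move 4: W@(2,3) -> caps B=0 W=0
Move 5: B@(1,0) -> caps B=0 W=0
Move 6: W@(1,1) -> caps B=0 W=0
Move 7: B@(0,1) -> caps B=0 W=0
Move 8: W@(2,1) -> caps B=0 W=0
Move 9: B@(3,3) -> caps B=0 W=0
Move 10: W@(3,2) -> caps B=0 W=1
Move 11: B@(1,3) -> caps B=0 W=1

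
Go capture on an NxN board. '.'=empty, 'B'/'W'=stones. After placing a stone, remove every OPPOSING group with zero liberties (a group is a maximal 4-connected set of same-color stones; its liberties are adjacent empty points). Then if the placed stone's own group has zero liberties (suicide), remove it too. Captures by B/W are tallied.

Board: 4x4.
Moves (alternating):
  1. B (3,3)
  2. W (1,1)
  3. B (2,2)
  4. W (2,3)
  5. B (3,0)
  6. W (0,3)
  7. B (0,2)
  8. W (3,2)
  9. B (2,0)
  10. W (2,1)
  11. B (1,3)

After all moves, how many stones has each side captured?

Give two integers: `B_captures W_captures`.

Answer: 1 1

Derivation:
Move 1: B@(3,3) -> caps B=0 W=0
Move 2: W@(1,1) -> caps B=0 W=0
Move 3: B@(2,2) -> caps B=0 W=0
Move 4: W@(2,3) -> caps B=0 W=0
Move 5: B@(3,0) -> caps B=0 W=0
Move 6: W@(0,3) -> caps B=0 W=0
Move 7: B@(0,2) -> caps B=0 W=0
Move 8: W@(3,2) -> caps B=0 W=1
Move 9: B@(2,0) -> caps B=0 W=1
Move 10: W@(2,1) -> caps B=0 W=1
Move 11: B@(1,3) -> caps B=1 W=1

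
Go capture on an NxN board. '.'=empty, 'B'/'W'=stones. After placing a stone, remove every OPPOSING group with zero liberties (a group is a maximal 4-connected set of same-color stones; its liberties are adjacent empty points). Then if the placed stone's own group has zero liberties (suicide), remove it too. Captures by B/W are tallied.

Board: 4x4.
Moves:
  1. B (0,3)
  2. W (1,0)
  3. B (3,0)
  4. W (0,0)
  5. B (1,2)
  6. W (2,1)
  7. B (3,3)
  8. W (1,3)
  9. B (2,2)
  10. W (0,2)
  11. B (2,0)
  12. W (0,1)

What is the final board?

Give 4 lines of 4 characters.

Move 1: B@(0,3) -> caps B=0 W=0
Move 2: W@(1,0) -> caps B=0 W=0
Move 3: B@(3,0) -> caps B=0 W=0
Move 4: W@(0,0) -> caps B=0 W=0
Move 5: B@(1,2) -> caps B=0 W=0
Move 6: W@(2,1) -> caps B=0 W=0
Move 7: B@(3,3) -> caps B=0 W=0
Move 8: W@(1,3) -> caps B=0 W=0
Move 9: B@(2,2) -> caps B=0 W=0
Move 10: W@(0,2) -> caps B=0 W=1
Move 11: B@(2,0) -> caps B=0 W=1
Move 12: W@(0,1) -> caps B=0 W=1

Answer: WWW.
W.BW
BWB.
B..B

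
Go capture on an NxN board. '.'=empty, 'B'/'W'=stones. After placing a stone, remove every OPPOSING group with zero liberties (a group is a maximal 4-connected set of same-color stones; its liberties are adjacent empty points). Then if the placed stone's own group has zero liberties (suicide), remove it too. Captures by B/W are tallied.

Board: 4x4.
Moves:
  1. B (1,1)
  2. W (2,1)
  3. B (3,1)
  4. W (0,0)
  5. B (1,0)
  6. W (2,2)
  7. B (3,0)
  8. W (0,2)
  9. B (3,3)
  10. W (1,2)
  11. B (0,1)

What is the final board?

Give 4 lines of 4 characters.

Move 1: B@(1,1) -> caps B=0 W=0
Move 2: W@(2,1) -> caps B=0 W=0
Move 3: B@(3,1) -> caps B=0 W=0
Move 4: W@(0,0) -> caps B=0 W=0
Move 5: B@(1,0) -> caps B=0 W=0
Move 6: W@(2,2) -> caps B=0 W=0
Move 7: B@(3,0) -> caps B=0 W=0
Move 8: W@(0,2) -> caps B=0 W=0
Move 9: B@(3,3) -> caps B=0 W=0
Move 10: W@(1,2) -> caps B=0 W=0
Move 11: B@(0,1) -> caps B=1 W=0

Answer: .BW.
BBW.
.WW.
BB.B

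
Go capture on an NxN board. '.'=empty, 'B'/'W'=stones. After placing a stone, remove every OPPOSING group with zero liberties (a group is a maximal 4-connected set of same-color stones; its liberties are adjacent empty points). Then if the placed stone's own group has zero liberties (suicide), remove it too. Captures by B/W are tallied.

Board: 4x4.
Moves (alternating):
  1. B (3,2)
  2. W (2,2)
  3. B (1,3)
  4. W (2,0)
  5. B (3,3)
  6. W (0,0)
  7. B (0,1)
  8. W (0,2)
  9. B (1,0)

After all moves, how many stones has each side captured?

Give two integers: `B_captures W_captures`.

Move 1: B@(3,2) -> caps B=0 W=0
Move 2: W@(2,2) -> caps B=0 W=0
Move 3: B@(1,3) -> caps B=0 W=0
Move 4: W@(2,0) -> caps B=0 W=0
Move 5: B@(3,3) -> caps B=0 W=0
Move 6: W@(0,0) -> caps B=0 W=0
Move 7: B@(0,1) -> caps B=0 W=0
Move 8: W@(0,2) -> caps B=0 W=0
Move 9: B@(1,0) -> caps B=1 W=0

Answer: 1 0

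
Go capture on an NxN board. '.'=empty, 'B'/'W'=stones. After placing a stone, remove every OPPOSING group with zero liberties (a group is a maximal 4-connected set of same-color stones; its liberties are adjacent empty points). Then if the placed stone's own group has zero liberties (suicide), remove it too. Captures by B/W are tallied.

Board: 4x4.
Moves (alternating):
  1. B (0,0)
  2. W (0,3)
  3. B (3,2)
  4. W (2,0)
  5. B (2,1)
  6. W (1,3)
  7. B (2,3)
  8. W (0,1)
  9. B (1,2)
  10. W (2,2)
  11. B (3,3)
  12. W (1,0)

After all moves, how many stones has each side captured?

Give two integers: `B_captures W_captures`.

Move 1: B@(0,0) -> caps B=0 W=0
Move 2: W@(0,3) -> caps B=0 W=0
Move 3: B@(3,2) -> caps B=0 W=0
Move 4: W@(2,0) -> caps B=0 W=0
Move 5: B@(2,1) -> caps B=0 W=0
Move 6: W@(1,3) -> caps B=0 W=0
Move 7: B@(2,3) -> caps B=0 W=0
Move 8: W@(0,1) -> caps B=0 W=0
Move 9: B@(1,2) -> caps B=0 W=0
Move 10: W@(2,2) -> caps B=0 W=0
Move 11: B@(3,3) -> caps B=0 W=0
Move 12: W@(1,0) -> caps B=0 W=1

Answer: 0 1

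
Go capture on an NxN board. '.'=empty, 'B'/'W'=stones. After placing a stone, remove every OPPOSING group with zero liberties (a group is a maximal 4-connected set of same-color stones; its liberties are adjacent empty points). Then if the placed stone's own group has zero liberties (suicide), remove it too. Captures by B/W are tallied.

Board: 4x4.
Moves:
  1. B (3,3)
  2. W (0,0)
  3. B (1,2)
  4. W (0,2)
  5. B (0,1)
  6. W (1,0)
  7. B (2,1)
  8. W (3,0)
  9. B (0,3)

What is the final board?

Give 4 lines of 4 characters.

Answer: WB.B
W.B.
.B..
W..B

Derivation:
Move 1: B@(3,3) -> caps B=0 W=0
Move 2: W@(0,0) -> caps B=0 W=0
Move 3: B@(1,2) -> caps B=0 W=0
Move 4: W@(0,2) -> caps B=0 W=0
Move 5: B@(0,1) -> caps B=0 W=0
Move 6: W@(1,0) -> caps B=0 W=0
Move 7: B@(2,1) -> caps B=0 W=0
Move 8: W@(3,0) -> caps B=0 W=0
Move 9: B@(0,3) -> caps B=1 W=0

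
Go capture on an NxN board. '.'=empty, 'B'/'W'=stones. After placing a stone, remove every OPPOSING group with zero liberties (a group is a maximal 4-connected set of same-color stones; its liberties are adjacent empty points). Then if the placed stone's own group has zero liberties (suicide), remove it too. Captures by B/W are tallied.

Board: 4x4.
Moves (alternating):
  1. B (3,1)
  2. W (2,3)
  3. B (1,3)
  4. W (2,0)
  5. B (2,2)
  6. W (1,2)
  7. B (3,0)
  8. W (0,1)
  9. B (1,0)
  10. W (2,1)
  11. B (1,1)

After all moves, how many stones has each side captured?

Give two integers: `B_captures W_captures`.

Move 1: B@(3,1) -> caps B=0 W=0
Move 2: W@(2,3) -> caps B=0 W=0
Move 3: B@(1,3) -> caps B=0 W=0
Move 4: W@(2,0) -> caps B=0 W=0
Move 5: B@(2,2) -> caps B=0 W=0
Move 6: W@(1,2) -> caps B=0 W=0
Move 7: B@(3,0) -> caps B=0 W=0
Move 8: W@(0,1) -> caps B=0 W=0
Move 9: B@(1,0) -> caps B=0 W=0
Move 10: W@(2,1) -> caps B=0 W=0
Move 11: B@(1,1) -> caps B=2 W=0

Answer: 2 0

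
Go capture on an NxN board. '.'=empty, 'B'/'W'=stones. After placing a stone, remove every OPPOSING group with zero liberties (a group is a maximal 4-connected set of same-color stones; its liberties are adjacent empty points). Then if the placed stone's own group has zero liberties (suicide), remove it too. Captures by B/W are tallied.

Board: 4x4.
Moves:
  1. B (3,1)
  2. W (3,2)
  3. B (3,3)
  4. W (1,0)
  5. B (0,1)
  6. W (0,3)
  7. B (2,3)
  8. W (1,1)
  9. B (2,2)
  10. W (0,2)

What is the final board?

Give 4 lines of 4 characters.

Move 1: B@(3,1) -> caps B=0 W=0
Move 2: W@(3,2) -> caps B=0 W=0
Move 3: B@(3,3) -> caps B=0 W=0
Move 4: W@(1,0) -> caps B=0 W=0
Move 5: B@(0,1) -> caps B=0 W=0
Move 6: W@(0,3) -> caps B=0 W=0
Move 7: B@(2,3) -> caps B=0 W=0
Move 8: W@(1,1) -> caps B=0 W=0
Move 9: B@(2,2) -> caps B=1 W=0
Move 10: W@(0,2) -> caps B=1 W=0

Answer: .BWW
WW..
..BB
.B.B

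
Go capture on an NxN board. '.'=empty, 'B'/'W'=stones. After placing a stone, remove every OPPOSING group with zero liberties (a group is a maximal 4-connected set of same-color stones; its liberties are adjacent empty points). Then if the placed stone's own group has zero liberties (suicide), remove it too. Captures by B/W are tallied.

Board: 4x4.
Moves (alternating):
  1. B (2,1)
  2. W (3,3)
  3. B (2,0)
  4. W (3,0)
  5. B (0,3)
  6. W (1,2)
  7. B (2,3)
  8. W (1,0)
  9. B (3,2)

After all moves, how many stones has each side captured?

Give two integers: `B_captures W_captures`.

Move 1: B@(2,1) -> caps B=0 W=0
Move 2: W@(3,3) -> caps B=0 W=0
Move 3: B@(2,0) -> caps B=0 W=0
Move 4: W@(3,0) -> caps B=0 W=0
Move 5: B@(0,3) -> caps B=0 W=0
Move 6: W@(1,2) -> caps B=0 W=0
Move 7: B@(2,3) -> caps B=0 W=0
Move 8: W@(1,0) -> caps B=0 W=0
Move 9: B@(3,2) -> caps B=1 W=0

Answer: 1 0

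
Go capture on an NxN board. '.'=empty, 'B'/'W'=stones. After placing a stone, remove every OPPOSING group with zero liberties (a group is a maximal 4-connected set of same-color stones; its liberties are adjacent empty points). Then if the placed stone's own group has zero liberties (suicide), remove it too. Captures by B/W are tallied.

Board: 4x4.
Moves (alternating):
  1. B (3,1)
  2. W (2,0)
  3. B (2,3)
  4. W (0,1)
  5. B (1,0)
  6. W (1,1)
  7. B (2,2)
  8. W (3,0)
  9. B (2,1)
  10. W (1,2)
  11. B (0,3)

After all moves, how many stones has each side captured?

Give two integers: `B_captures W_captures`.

Move 1: B@(3,1) -> caps B=0 W=0
Move 2: W@(2,0) -> caps B=0 W=0
Move 3: B@(2,3) -> caps B=0 W=0
Move 4: W@(0,1) -> caps B=0 W=0
Move 5: B@(1,0) -> caps B=0 W=0
Move 6: W@(1,1) -> caps B=0 W=0
Move 7: B@(2,2) -> caps B=0 W=0
Move 8: W@(3,0) -> caps B=0 W=0
Move 9: B@(2,1) -> caps B=2 W=0
Move 10: W@(1,2) -> caps B=2 W=0
Move 11: B@(0,3) -> caps B=2 W=0

Answer: 2 0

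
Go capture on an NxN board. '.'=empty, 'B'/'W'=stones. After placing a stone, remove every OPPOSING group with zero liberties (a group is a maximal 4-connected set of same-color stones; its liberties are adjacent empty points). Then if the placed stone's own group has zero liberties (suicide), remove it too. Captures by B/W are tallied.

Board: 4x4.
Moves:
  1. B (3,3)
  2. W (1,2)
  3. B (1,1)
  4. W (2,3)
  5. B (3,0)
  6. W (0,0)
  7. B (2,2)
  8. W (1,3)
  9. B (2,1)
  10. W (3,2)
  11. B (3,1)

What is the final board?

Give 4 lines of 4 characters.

Answer: W...
.BWW
.BBW
BBW.

Derivation:
Move 1: B@(3,3) -> caps B=0 W=0
Move 2: W@(1,2) -> caps B=0 W=0
Move 3: B@(1,1) -> caps B=0 W=0
Move 4: W@(2,3) -> caps B=0 W=0
Move 5: B@(3,0) -> caps B=0 W=0
Move 6: W@(0,0) -> caps B=0 W=0
Move 7: B@(2,2) -> caps B=0 W=0
Move 8: W@(1,3) -> caps B=0 W=0
Move 9: B@(2,1) -> caps B=0 W=0
Move 10: W@(3,2) -> caps B=0 W=1
Move 11: B@(3,1) -> caps B=0 W=1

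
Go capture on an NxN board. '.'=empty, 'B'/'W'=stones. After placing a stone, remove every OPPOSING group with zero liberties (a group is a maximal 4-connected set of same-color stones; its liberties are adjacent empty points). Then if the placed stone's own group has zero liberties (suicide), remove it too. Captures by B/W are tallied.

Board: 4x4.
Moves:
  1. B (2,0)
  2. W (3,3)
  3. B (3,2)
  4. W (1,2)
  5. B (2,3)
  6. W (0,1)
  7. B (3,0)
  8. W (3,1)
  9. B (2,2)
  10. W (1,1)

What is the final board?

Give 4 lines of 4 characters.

Move 1: B@(2,0) -> caps B=0 W=0
Move 2: W@(3,3) -> caps B=0 W=0
Move 3: B@(3,2) -> caps B=0 W=0
Move 4: W@(1,2) -> caps B=0 W=0
Move 5: B@(2,3) -> caps B=1 W=0
Move 6: W@(0,1) -> caps B=1 W=0
Move 7: B@(3,0) -> caps B=1 W=0
Move 8: W@(3,1) -> caps B=1 W=0
Move 9: B@(2,2) -> caps B=1 W=0
Move 10: W@(1,1) -> caps B=1 W=0

Answer: .W..
.WW.
B.BB
BWB.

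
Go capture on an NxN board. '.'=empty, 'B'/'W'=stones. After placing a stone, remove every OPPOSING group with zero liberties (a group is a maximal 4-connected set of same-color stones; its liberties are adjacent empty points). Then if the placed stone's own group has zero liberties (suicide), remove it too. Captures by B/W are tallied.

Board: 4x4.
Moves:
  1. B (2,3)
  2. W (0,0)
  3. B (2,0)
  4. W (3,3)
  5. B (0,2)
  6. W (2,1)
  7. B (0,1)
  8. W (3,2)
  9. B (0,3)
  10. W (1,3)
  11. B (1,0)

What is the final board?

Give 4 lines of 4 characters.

Move 1: B@(2,3) -> caps B=0 W=0
Move 2: W@(0,0) -> caps B=0 W=0
Move 3: B@(2,0) -> caps B=0 W=0
Move 4: W@(3,3) -> caps B=0 W=0
Move 5: B@(0,2) -> caps B=0 W=0
Move 6: W@(2,1) -> caps B=0 W=0
Move 7: B@(0,1) -> caps B=0 W=0
Move 8: W@(3,2) -> caps B=0 W=0
Move 9: B@(0,3) -> caps B=0 W=0
Move 10: W@(1,3) -> caps B=0 W=0
Move 11: B@(1,0) -> caps B=1 W=0

Answer: .BBB
B..W
BW.B
..WW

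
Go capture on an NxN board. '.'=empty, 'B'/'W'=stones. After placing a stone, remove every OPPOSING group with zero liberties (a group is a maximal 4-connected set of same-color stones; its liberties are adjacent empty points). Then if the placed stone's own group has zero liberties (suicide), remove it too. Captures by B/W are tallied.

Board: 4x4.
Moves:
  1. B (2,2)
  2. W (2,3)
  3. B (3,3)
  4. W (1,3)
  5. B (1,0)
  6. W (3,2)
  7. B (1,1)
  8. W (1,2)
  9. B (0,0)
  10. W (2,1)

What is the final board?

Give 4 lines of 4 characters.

Move 1: B@(2,2) -> caps B=0 W=0
Move 2: W@(2,3) -> caps B=0 W=0
Move 3: B@(3,3) -> caps B=0 W=0
Move 4: W@(1,3) -> caps B=0 W=0
Move 5: B@(1,0) -> caps B=0 W=0
Move 6: W@(3,2) -> caps B=0 W=1
Move 7: B@(1,1) -> caps B=0 W=1
Move 8: W@(1,2) -> caps B=0 W=1
Move 9: B@(0,0) -> caps B=0 W=1
Move 10: W@(2,1) -> caps B=0 W=2

Answer: B...
BBWW
.W.W
..W.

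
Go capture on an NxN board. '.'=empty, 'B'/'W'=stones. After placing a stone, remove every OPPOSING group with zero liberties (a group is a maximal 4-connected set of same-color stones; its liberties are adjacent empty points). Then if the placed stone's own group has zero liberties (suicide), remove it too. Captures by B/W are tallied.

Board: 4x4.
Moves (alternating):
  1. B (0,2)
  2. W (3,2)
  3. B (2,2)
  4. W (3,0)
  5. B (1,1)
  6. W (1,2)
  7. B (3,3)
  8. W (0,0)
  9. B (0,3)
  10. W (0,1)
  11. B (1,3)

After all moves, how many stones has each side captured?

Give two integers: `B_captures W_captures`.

Answer: 1 0

Derivation:
Move 1: B@(0,2) -> caps B=0 W=0
Move 2: W@(3,2) -> caps B=0 W=0
Move 3: B@(2,2) -> caps B=0 W=0
Move 4: W@(3,0) -> caps B=0 W=0
Move 5: B@(1,1) -> caps B=0 W=0
Move 6: W@(1,2) -> caps B=0 W=0
Move 7: B@(3,3) -> caps B=0 W=0
Move 8: W@(0,0) -> caps B=0 W=0
Move 9: B@(0,3) -> caps B=0 W=0
Move 10: W@(0,1) -> caps B=0 W=0
Move 11: B@(1,3) -> caps B=1 W=0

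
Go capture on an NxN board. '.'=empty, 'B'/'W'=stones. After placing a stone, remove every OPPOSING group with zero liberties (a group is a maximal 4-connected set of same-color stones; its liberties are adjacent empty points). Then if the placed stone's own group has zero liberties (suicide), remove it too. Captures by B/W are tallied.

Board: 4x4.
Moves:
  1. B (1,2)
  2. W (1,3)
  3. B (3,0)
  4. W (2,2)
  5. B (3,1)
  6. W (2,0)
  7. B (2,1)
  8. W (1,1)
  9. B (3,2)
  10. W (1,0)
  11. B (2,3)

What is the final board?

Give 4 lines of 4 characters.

Move 1: B@(1,2) -> caps B=0 W=0
Move 2: W@(1,3) -> caps B=0 W=0
Move 3: B@(3,0) -> caps B=0 W=0
Move 4: W@(2,2) -> caps B=0 W=0
Move 5: B@(3,1) -> caps B=0 W=0
Move 6: W@(2,0) -> caps B=0 W=0
Move 7: B@(2,1) -> caps B=0 W=0
Move 8: W@(1,1) -> caps B=0 W=0
Move 9: B@(3,2) -> caps B=0 W=0
Move 10: W@(1,0) -> caps B=0 W=0
Move 11: B@(2,3) -> caps B=1 W=0

Answer: ....
WWBW
WB.B
BBB.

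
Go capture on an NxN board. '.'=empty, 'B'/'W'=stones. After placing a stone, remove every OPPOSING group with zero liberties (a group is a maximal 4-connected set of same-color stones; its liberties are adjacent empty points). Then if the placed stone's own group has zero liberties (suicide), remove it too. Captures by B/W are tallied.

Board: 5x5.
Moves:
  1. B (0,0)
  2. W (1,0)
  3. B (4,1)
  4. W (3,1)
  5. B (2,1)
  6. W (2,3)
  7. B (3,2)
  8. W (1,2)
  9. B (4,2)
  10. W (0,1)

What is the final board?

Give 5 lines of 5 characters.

Move 1: B@(0,0) -> caps B=0 W=0
Move 2: W@(1,0) -> caps B=0 W=0
Move 3: B@(4,1) -> caps B=0 W=0
Move 4: W@(3,1) -> caps B=0 W=0
Move 5: B@(2,1) -> caps B=0 W=0
Move 6: W@(2,3) -> caps B=0 W=0
Move 7: B@(3,2) -> caps B=0 W=0
Move 8: W@(1,2) -> caps B=0 W=0
Move 9: B@(4,2) -> caps B=0 W=0
Move 10: W@(0,1) -> caps B=0 W=1

Answer: .W...
W.W..
.B.W.
.WB..
.BB..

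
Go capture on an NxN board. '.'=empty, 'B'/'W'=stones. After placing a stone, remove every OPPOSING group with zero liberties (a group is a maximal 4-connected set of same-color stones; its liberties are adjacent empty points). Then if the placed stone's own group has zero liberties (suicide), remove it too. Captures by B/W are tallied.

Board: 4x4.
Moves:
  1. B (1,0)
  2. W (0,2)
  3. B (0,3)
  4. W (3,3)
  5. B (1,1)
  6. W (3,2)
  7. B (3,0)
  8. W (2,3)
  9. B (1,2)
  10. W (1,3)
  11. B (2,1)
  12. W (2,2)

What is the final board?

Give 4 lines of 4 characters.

Move 1: B@(1,0) -> caps B=0 W=0
Move 2: W@(0,2) -> caps B=0 W=0
Move 3: B@(0,3) -> caps B=0 W=0
Move 4: W@(3,3) -> caps B=0 W=0
Move 5: B@(1,1) -> caps B=0 W=0
Move 6: W@(3,2) -> caps B=0 W=0
Move 7: B@(3,0) -> caps B=0 W=0
Move 8: W@(2,3) -> caps B=0 W=0
Move 9: B@(1,2) -> caps B=0 W=0
Move 10: W@(1,3) -> caps B=0 W=1
Move 11: B@(2,1) -> caps B=0 W=1
Move 12: W@(2,2) -> caps B=0 W=1

Answer: ..W.
BBBW
.BWW
B.WW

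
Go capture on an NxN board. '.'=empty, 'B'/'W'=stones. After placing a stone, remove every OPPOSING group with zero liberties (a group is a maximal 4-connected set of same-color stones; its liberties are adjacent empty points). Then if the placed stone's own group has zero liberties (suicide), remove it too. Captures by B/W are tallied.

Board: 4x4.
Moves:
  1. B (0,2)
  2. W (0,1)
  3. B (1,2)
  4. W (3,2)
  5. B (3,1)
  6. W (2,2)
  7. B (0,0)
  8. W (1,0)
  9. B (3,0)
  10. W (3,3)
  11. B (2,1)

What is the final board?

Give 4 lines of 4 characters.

Move 1: B@(0,2) -> caps B=0 W=0
Move 2: W@(0,1) -> caps B=0 W=0
Move 3: B@(1,2) -> caps B=0 W=0
Move 4: W@(3,2) -> caps B=0 W=0
Move 5: B@(3,1) -> caps B=0 W=0
Move 6: W@(2,2) -> caps B=0 W=0
Move 7: B@(0,0) -> caps B=0 W=0
Move 8: W@(1,0) -> caps B=0 W=1
Move 9: B@(3,0) -> caps B=0 W=1
Move 10: W@(3,3) -> caps B=0 W=1
Move 11: B@(2,1) -> caps B=0 W=1

Answer: .WB.
W.B.
.BW.
BBWW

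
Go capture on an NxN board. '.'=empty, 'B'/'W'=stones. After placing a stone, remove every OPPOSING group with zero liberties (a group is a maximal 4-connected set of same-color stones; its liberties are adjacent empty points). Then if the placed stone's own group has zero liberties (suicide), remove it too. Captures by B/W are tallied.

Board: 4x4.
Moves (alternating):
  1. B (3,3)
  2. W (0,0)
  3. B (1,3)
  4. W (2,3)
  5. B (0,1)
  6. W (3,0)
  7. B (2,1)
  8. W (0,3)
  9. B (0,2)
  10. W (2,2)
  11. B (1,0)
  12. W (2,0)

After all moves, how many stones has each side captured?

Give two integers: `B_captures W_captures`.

Answer: 2 0

Derivation:
Move 1: B@(3,3) -> caps B=0 W=0
Move 2: W@(0,0) -> caps B=0 W=0
Move 3: B@(1,3) -> caps B=0 W=0
Move 4: W@(2,3) -> caps B=0 W=0
Move 5: B@(0,1) -> caps B=0 W=0
Move 6: W@(3,0) -> caps B=0 W=0
Move 7: B@(2,1) -> caps B=0 W=0
Move 8: W@(0,3) -> caps B=0 W=0
Move 9: B@(0,2) -> caps B=1 W=0
Move 10: W@(2,2) -> caps B=1 W=0
Move 11: B@(1,0) -> caps B=2 W=0
Move 12: W@(2,0) -> caps B=2 W=0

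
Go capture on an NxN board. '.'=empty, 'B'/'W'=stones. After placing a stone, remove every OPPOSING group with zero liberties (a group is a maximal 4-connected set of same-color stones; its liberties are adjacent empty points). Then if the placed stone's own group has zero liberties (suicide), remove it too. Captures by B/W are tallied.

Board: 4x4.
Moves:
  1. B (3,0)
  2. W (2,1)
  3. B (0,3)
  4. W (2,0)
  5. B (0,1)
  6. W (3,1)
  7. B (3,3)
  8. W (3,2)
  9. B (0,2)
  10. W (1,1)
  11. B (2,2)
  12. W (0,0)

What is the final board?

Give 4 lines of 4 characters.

Move 1: B@(3,0) -> caps B=0 W=0
Move 2: W@(2,1) -> caps B=0 W=0
Move 3: B@(0,3) -> caps B=0 W=0
Move 4: W@(2,0) -> caps B=0 W=0
Move 5: B@(0,1) -> caps B=0 W=0
Move 6: W@(3,1) -> caps B=0 W=1
Move 7: B@(3,3) -> caps B=0 W=1
Move 8: W@(3,2) -> caps B=0 W=1
Move 9: B@(0,2) -> caps B=0 W=1
Move 10: W@(1,1) -> caps B=0 W=1
Move 11: B@(2,2) -> caps B=0 W=1
Move 12: W@(0,0) -> caps B=0 W=1

Answer: WBBB
.W..
WWB.
.WWB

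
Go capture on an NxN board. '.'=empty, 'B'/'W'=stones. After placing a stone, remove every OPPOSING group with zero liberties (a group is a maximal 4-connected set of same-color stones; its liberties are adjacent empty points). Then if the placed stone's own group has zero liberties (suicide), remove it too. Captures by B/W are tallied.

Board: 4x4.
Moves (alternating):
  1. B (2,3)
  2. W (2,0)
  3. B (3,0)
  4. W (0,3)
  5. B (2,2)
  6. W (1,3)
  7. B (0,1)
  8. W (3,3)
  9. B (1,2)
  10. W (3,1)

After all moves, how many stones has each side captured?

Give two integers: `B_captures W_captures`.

Answer: 0 1

Derivation:
Move 1: B@(2,3) -> caps B=0 W=0
Move 2: W@(2,0) -> caps B=0 W=0
Move 3: B@(3,0) -> caps B=0 W=0
Move 4: W@(0,3) -> caps B=0 W=0
Move 5: B@(2,2) -> caps B=0 W=0
Move 6: W@(1,3) -> caps B=0 W=0
Move 7: B@(0,1) -> caps B=0 W=0
Move 8: W@(3,3) -> caps B=0 W=0
Move 9: B@(1,2) -> caps B=0 W=0
Move 10: W@(3,1) -> caps B=0 W=1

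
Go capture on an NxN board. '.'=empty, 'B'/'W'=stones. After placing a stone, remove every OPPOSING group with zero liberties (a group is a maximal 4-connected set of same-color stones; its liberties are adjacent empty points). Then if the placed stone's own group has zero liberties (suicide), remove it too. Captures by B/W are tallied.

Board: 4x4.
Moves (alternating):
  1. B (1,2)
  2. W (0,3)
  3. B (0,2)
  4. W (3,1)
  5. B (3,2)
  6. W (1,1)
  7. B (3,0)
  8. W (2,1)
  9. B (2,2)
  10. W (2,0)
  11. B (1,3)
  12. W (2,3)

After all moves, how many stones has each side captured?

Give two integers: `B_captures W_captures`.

Answer: 1 1

Derivation:
Move 1: B@(1,2) -> caps B=0 W=0
Move 2: W@(0,3) -> caps B=0 W=0
Move 3: B@(0,2) -> caps B=0 W=0
Move 4: W@(3,1) -> caps B=0 W=0
Move 5: B@(3,2) -> caps B=0 W=0
Move 6: W@(1,1) -> caps B=0 W=0
Move 7: B@(3,0) -> caps B=0 W=0
Move 8: W@(2,1) -> caps B=0 W=0
Move 9: B@(2,2) -> caps B=0 W=0
Move 10: W@(2,0) -> caps B=0 W=1
Move 11: B@(1,3) -> caps B=1 W=1
Move 12: W@(2,3) -> caps B=1 W=1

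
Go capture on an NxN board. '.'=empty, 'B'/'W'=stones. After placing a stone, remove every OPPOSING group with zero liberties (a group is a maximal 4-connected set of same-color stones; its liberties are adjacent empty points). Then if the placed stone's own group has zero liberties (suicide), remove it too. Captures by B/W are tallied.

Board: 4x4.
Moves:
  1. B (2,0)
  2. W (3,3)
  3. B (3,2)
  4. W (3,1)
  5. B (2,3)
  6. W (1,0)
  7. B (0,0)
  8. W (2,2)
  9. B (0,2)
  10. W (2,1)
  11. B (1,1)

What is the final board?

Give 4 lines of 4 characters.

Answer: B.B.
.B..
BWWB
.WB.

Derivation:
Move 1: B@(2,0) -> caps B=0 W=0
Move 2: W@(3,3) -> caps B=0 W=0
Move 3: B@(3,2) -> caps B=0 W=0
Move 4: W@(3,1) -> caps B=0 W=0
Move 5: B@(2,3) -> caps B=1 W=0
Move 6: W@(1,0) -> caps B=1 W=0
Move 7: B@(0,0) -> caps B=1 W=0
Move 8: W@(2,2) -> caps B=1 W=0
Move 9: B@(0,2) -> caps B=1 W=0
Move 10: W@(2,1) -> caps B=1 W=0
Move 11: B@(1,1) -> caps B=2 W=0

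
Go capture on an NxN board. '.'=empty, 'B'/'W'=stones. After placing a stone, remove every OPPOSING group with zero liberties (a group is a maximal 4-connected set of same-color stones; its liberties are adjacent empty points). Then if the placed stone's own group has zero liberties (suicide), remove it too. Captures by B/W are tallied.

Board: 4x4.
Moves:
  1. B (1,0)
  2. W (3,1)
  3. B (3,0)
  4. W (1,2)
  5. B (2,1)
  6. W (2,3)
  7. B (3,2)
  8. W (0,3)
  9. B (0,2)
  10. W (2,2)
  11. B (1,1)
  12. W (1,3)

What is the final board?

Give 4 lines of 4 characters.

Answer: ..BW
BBWW
.BWW
B.B.

Derivation:
Move 1: B@(1,0) -> caps B=0 W=0
Move 2: W@(3,1) -> caps B=0 W=0
Move 3: B@(3,0) -> caps B=0 W=0
Move 4: W@(1,2) -> caps B=0 W=0
Move 5: B@(2,1) -> caps B=0 W=0
Move 6: W@(2,3) -> caps B=0 W=0
Move 7: B@(3,2) -> caps B=1 W=0
Move 8: W@(0,3) -> caps B=1 W=0
Move 9: B@(0,2) -> caps B=1 W=0
Move 10: W@(2,2) -> caps B=1 W=0
Move 11: B@(1,1) -> caps B=1 W=0
Move 12: W@(1,3) -> caps B=1 W=0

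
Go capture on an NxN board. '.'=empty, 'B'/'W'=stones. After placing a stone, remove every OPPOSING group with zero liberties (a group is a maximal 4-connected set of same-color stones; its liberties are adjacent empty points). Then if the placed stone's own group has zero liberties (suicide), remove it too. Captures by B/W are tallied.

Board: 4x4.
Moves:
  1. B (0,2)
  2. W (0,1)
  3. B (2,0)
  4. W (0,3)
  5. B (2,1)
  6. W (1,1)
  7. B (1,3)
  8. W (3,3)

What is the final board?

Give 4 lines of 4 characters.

Answer: .WB.
.W.B
BB..
...W

Derivation:
Move 1: B@(0,2) -> caps B=0 W=0
Move 2: W@(0,1) -> caps B=0 W=0
Move 3: B@(2,0) -> caps B=0 W=0
Move 4: W@(0,3) -> caps B=0 W=0
Move 5: B@(2,1) -> caps B=0 W=0
Move 6: W@(1,1) -> caps B=0 W=0
Move 7: B@(1,3) -> caps B=1 W=0
Move 8: W@(3,3) -> caps B=1 W=0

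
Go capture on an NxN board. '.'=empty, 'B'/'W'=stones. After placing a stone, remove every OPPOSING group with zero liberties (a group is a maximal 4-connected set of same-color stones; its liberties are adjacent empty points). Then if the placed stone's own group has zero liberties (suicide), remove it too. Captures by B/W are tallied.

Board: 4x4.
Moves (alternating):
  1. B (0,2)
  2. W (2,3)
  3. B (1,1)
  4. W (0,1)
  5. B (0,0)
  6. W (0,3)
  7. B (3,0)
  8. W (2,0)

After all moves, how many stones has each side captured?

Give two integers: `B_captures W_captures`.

Answer: 1 0

Derivation:
Move 1: B@(0,2) -> caps B=0 W=0
Move 2: W@(2,3) -> caps B=0 W=0
Move 3: B@(1,1) -> caps B=0 W=0
Move 4: W@(0,1) -> caps B=0 W=0
Move 5: B@(0,0) -> caps B=1 W=0
Move 6: W@(0,3) -> caps B=1 W=0
Move 7: B@(3,0) -> caps B=1 W=0
Move 8: W@(2,0) -> caps B=1 W=0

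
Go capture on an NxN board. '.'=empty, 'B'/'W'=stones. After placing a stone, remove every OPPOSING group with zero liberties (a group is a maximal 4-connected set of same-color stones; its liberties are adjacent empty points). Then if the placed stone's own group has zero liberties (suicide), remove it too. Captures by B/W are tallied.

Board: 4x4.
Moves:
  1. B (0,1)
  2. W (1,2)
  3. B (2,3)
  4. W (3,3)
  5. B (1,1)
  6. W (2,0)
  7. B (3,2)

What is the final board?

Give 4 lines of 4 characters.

Move 1: B@(0,1) -> caps B=0 W=0
Move 2: W@(1,2) -> caps B=0 W=0
Move 3: B@(2,3) -> caps B=0 W=0
Move 4: W@(3,3) -> caps B=0 W=0
Move 5: B@(1,1) -> caps B=0 W=0
Move 6: W@(2,0) -> caps B=0 W=0
Move 7: B@(3,2) -> caps B=1 W=0

Answer: .B..
.BW.
W..B
..B.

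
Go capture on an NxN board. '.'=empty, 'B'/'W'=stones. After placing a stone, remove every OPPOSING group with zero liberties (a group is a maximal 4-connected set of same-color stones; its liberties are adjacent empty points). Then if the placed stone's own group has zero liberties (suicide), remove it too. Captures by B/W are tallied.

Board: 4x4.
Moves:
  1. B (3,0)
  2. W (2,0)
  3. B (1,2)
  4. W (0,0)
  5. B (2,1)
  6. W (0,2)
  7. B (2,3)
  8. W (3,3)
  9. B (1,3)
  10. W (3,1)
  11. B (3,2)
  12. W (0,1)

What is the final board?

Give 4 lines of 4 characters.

Answer: WWW.
..BB
WB.B
.WB.

Derivation:
Move 1: B@(3,0) -> caps B=0 W=0
Move 2: W@(2,0) -> caps B=0 W=0
Move 3: B@(1,2) -> caps B=0 W=0
Move 4: W@(0,0) -> caps B=0 W=0
Move 5: B@(2,1) -> caps B=0 W=0
Move 6: W@(0,2) -> caps B=0 W=0
Move 7: B@(2,3) -> caps B=0 W=0
Move 8: W@(3,3) -> caps B=0 W=0
Move 9: B@(1,3) -> caps B=0 W=0
Move 10: W@(3,1) -> caps B=0 W=1
Move 11: B@(3,2) -> caps B=1 W=1
Move 12: W@(0,1) -> caps B=1 W=1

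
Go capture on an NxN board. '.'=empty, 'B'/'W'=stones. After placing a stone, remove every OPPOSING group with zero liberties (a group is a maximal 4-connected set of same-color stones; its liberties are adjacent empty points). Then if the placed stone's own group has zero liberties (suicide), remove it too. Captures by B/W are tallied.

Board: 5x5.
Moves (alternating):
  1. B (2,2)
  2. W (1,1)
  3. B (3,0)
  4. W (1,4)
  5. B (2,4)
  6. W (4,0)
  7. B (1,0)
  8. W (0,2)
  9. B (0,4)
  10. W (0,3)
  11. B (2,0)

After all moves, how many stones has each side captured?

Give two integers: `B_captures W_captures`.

Move 1: B@(2,2) -> caps B=0 W=0
Move 2: W@(1,1) -> caps B=0 W=0
Move 3: B@(3,0) -> caps B=0 W=0
Move 4: W@(1,4) -> caps B=0 W=0
Move 5: B@(2,4) -> caps B=0 W=0
Move 6: W@(4,0) -> caps B=0 W=0
Move 7: B@(1,0) -> caps B=0 W=0
Move 8: W@(0,2) -> caps B=0 W=0
Move 9: B@(0,4) -> caps B=0 W=0
Move 10: W@(0,3) -> caps B=0 W=1
Move 11: B@(2,0) -> caps B=0 W=1

Answer: 0 1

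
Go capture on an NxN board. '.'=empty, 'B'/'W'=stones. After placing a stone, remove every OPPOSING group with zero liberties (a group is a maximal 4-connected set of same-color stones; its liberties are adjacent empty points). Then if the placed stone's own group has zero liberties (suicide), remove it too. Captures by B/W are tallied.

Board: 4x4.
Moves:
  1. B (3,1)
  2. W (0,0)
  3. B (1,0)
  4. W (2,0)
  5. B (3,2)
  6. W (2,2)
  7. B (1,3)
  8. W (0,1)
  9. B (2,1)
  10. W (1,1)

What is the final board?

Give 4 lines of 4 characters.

Move 1: B@(3,1) -> caps B=0 W=0
Move 2: W@(0,0) -> caps B=0 W=0
Move 3: B@(1,0) -> caps B=0 W=0
Move 4: W@(2,0) -> caps B=0 W=0
Move 5: B@(3,2) -> caps B=0 W=0
Move 6: W@(2,2) -> caps B=0 W=0
Move 7: B@(1,3) -> caps B=0 W=0
Move 8: W@(0,1) -> caps B=0 W=0
Move 9: B@(2,1) -> caps B=0 W=0
Move 10: W@(1,1) -> caps B=0 W=1

Answer: WW..
.W.B
WBW.
.BB.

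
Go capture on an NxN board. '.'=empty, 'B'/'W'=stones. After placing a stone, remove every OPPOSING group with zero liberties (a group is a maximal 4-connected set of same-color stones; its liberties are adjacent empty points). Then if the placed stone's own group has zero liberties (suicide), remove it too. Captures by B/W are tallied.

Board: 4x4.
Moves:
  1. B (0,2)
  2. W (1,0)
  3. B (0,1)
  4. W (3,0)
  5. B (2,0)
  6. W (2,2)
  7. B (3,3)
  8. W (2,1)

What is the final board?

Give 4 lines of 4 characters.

Move 1: B@(0,2) -> caps B=0 W=0
Move 2: W@(1,0) -> caps B=0 W=0
Move 3: B@(0,1) -> caps B=0 W=0
Move 4: W@(3,0) -> caps B=0 W=0
Move 5: B@(2,0) -> caps B=0 W=0
Move 6: W@(2,2) -> caps B=0 W=0
Move 7: B@(3,3) -> caps B=0 W=0
Move 8: W@(2,1) -> caps B=0 W=1

Answer: .BB.
W...
.WW.
W..B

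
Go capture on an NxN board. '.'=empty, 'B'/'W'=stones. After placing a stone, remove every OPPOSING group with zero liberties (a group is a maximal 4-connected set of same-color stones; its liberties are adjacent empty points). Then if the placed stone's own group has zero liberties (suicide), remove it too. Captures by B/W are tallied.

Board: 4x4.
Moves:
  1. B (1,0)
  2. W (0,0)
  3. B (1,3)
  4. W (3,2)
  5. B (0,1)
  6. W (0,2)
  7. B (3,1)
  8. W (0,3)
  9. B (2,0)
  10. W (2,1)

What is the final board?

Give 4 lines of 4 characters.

Move 1: B@(1,0) -> caps B=0 W=0
Move 2: W@(0,0) -> caps B=0 W=0
Move 3: B@(1,3) -> caps B=0 W=0
Move 4: W@(3,2) -> caps B=0 W=0
Move 5: B@(0,1) -> caps B=1 W=0
Move 6: W@(0,2) -> caps B=1 W=0
Move 7: B@(3,1) -> caps B=1 W=0
Move 8: W@(0,3) -> caps B=1 W=0
Move 9: B@(2,0) -> caps B=1 W=0
Move 10: W@(2,1) -> caps B=1 W=0

Answer: .BWW
B..B
BW..
.BW.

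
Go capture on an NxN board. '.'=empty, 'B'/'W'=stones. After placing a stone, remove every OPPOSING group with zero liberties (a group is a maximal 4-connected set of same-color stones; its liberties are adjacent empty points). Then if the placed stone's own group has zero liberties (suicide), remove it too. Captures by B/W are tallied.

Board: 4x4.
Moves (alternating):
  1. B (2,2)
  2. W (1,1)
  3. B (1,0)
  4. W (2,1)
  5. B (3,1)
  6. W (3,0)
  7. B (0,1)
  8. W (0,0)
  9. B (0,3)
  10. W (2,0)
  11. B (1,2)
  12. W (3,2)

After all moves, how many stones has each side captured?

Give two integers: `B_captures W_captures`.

Move 1: B@(2,2) -> caps B=0 W=0
Move 2: W@(1,1) -> caps B=0 W=0
Move 3: B@(1,0) -> caps B=0 W=0
Move 4: W@(2,1) -> caps B=0 W=0
Move 5: B@(3,1) -> caps B=0 W=0
Move 6: W@(3,0) -> caps B=0 W=0
Move 7: B@(0,1) -> caps B=0 W=0
Move 8: W@(0,0) -> caps B=0 W=0
Move 9: B@(0,3) -> caps B=0 W=0
Move 10: W@(2,0) -> caps B=0 W=0
Move 11: B@(1,2) -> caps B=4 W=0
Move 12: W@(3,2) -> caps B=4 W=0

Answer: 4 0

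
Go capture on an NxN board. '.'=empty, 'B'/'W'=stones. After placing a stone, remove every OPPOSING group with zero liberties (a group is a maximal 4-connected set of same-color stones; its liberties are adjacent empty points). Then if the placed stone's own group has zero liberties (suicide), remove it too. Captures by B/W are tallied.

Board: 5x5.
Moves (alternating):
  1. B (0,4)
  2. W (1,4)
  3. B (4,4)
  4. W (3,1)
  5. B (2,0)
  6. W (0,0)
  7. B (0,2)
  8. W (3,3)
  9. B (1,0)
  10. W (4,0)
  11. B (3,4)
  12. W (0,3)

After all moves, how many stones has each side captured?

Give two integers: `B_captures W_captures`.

Move 1: B@(0,4) -> caps B=0 W=0
Move 2: W@(1,4) -> caps B=0 W=0
Move 3: B@(4,4) -> caps B=0 W=0
Move 4: W@(3,1) -> caps B=0 W=0
Move 5: B@(2,0) -> caps B=0 W=0
Move 6: W@(0,0) -> caps B=0 W=0
Move 7: B@(0,2) -> caps B=0 W=0
Move 8: W@(3,3) -> caps B=0 W=0
Move 9: B@(1,0) -> caps B=0 W=0
Move 10: W@(4,0) -> caps B=0 W=0
Move 11: B@(3,4) -> caps B=0 W=0
Move 12: W@(0,3) -> caps B=0 W=1

Answer: 0 1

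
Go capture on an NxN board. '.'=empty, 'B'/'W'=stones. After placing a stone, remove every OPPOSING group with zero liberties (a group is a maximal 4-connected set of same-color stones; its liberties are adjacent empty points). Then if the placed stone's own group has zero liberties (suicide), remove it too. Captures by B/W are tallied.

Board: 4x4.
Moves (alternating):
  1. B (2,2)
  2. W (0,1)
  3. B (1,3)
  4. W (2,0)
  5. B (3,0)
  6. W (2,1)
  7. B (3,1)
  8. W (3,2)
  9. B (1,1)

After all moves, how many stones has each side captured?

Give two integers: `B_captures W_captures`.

Move 1: B@(2,2) -> caps B=0 W=0
Move 2: W@(0,1) -> caps B=0 W=0
Move 3: B@(1,3) -> caps B=0 W=0
Move 4: W@(2,0) -> caps B=0 W=0
Move 5: B@(3,0) -> caps B=0 W=0
Move 6: W@(2,1) -> caps B=0 W=0
Move 7: B@(3,1) -> caps B=0 W=0
Move 8: W@(3,2) -> caps B=0 W=2
Move 9: B@(1,1) -> caps B=0 W=2

Answer: 0 2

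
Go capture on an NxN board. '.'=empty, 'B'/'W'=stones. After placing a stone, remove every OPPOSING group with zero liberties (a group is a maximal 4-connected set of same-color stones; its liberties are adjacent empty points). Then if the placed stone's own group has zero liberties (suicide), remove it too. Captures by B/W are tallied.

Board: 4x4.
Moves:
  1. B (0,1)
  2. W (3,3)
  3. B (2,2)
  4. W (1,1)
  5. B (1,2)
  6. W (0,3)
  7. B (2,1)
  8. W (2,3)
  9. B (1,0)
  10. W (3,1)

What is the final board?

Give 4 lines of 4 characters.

Move 1: B@(0,1) -> caps B=0 W=0
Move 2: W@(3,3) -> caps B=0 W=0
Move 3: B@(2,2) -> caps B=0 W=0
Move 4: W@(1,1) -> caps B=0 W=0
Move 5: B@(1,2) -> caps B=0 W=0
Move 6: W@(0,3) -> caps B=0 W=0
Move 7: B@(2,1) -> caps B=0 W=0
Move 8: W@(2,3) -> caps B=0 W=0
Move 9: B@(1,0) -> caps B=1 W=0
Move 10: W@(3,1) -> caps B=1 W=0

Answer: .B.W
B.B.
.BBW
.W.W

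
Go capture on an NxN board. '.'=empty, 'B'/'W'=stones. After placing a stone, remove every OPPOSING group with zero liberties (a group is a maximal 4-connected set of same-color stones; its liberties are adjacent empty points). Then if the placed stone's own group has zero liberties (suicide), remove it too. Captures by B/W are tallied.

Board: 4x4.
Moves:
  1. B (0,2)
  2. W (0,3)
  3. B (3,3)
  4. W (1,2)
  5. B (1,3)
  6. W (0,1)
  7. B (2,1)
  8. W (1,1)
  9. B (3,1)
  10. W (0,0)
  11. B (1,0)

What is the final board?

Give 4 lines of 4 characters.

Move 1: B@(0,2) -> caps B=0 W=0
Move 2: W@(0,3) -> caps B=0 W=0
Move 3: B@(3,3) -> caps B=0 W=0
Move 4: W@(1,2) -> caps B=0 W=0
Move 5: B@(1,3) -> caps B=1 W=0
Move 6: W@(0,1) -> caps B=1 W=0
Move 7: B@(2,1) -> caps B=1 W=0
Move 8: W@(1,1) -> caps B=1 W=0
Move 9: B@(3,1) -> caps B=1 W=0
Move 10: W@(0,0) -> caps B=1 W=0
Move 11: B@(1,0) -> caps B=1 W=0

Answer: WWB.
BWWB
.B..
.B.B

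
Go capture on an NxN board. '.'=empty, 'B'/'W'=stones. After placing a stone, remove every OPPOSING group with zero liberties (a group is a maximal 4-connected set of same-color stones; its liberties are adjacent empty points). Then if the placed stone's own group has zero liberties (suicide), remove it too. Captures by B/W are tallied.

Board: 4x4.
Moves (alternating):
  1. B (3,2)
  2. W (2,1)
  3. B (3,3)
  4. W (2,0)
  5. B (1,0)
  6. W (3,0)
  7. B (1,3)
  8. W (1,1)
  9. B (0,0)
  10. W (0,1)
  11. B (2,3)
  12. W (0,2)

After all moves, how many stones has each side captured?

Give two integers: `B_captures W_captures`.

Answer: 0 2

Derivation:
Move 1: B@(3,2) -> caps B=0 W=0
Move 2: W@(2,1) -> caps B=0 W=0
Move 3: B@(3,3) -> caps B=0 W=0
Move 4: W@(2,0) -> caps B=0 W=0
Move 5: B@(1,0) -> caps B=0 W=0
Move 6: W@(3,0) -> caps B=0 W=0
Move 7: B@(1,3) -> caps B=0 W=0
Move 8: W@(1,1) -> caps B=0 W=0
Move 9: B@(0,0) -> caps B=0 W=0
Move 10: W@(0,1) -> caps B=0 W=2
Move 11: B@(2,3) -> caps B=0 W=2
Move 12: W@(0,2) -> caps B=0 W=2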